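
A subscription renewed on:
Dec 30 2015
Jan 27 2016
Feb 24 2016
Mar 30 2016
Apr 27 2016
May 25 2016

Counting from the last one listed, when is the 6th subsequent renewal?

Nov 30 2016

Every date is a Wednesday; gaps 28, 28, 35, 28, 28 days.
Each is the last Wednesday of its month (at least one falls on the 29th or later, ruling out '4th Wednesday').
Last Wednesday of June 2016: Jun 29 2016.
July 2016 ends with Wednesday Jul 27 2016.
Last Wednesday of August 2016: Aug 31 2016.
Last Wednesday of September 2016: Sep 28 2016.
Last Wednesday of October 2016: Oct 26 2016.
November 2016 ends with Wednesday Nov 30 2016.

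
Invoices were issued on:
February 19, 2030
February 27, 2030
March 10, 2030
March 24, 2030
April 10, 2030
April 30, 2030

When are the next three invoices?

Gaps: 8, 11, 14, 17, 20 days — each gap is 3 larger than the previous one.
Next gap: 23 days. April 30, 2030 + 23 days = May 23, 2030.
Next gap: 26 days. May 23, 2030 + 26 days = June 18, 2030.
Next gap: 29 days. June 18, 2030 + 29 days = July 17, 2030.

May 23, 2030; June 18, 2030; July 17, 2030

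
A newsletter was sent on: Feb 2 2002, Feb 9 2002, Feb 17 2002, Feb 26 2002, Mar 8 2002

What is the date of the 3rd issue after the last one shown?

Apr 13 2002

The spacing grows by 1 each time: 7, 8, 9, 10 days.
Next gap: 11 days. Mar 8 2002 + 11 days = Mar 19 2002.
Next gap: 12 days. Mar 19 2002 + 12 days = Mar 31 2002.
Next gap: 13 days. Mar 31 2002 + 13 days = Apr 13 2002.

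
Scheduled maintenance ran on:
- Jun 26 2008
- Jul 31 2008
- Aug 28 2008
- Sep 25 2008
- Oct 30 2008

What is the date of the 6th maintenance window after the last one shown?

All Thursdays; the gaps (35, 28, 28, 35) vary with month length.
This is the last Thursday of each month.
November 2008 ends with Thursday Nov 27 2008.
December 2008 ends with Thursday Dec 25 2008.
Last Thursday of January 2009: Jan 29 2009.
February 2009 ends with Thursday Feb 26 2009.
Last Thursday of March 2009: Mar 26 2009.
Last Thursday of April 2009: Apr 30 2009.

Apr 30 2009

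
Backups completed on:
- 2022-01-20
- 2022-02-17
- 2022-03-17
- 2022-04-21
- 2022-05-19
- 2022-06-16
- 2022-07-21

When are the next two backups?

These are Thursdays at 28- or 35-day spacing (28, 28, 35, 28, 28, 35).
The pattern: 3rd Thursday of the month.
August 2022 — 3rd Thursday is 2022-08-18.
September 2022 — 3rd Thursday is 2022-09-15.

2022-08-18, 2022-09-15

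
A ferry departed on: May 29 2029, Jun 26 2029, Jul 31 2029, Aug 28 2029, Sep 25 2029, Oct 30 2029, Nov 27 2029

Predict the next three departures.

All Tuesdays; the gaps (28, 35, 28, 28, 35, 28) vary with month length.
This is the last Tuesday of each month.
Last Tuesday of December 2029: Dec 25 2029.
Last Tuesday of January 2030: Jan 29 2030.
Last Tuesday of February 2030: Feb 26 2030.

Dec 25 2029, Jan 29 2030, Feb 26 2030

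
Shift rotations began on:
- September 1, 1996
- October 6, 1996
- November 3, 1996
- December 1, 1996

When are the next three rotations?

January 5, 1997; February 2, 1997; March 2, 1997

These are Sundays at 28- or 35-day spacing (35, 28, 28).
The pattern: 1st Sunday of the month.
January 1997 — 1st Sunday is January 5, 1997.
February 1997 — 1st Sunday is February 2, 1997.
1st Sunday of March 1997: March 2, 1997.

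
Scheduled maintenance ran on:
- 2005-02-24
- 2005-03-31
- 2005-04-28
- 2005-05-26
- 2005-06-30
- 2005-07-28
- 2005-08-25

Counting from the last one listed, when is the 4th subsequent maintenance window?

2005-12-29

These are Thursdays with 35, 28, 28, 35, 28, 28-day gaps.
Each is the final Thursday of its month — 2005-03-31 is past the 28th, so '4th Thursday' doesn't fit.
Last Thursday of September 2005: 2005-09-29.
Last Thursday of October 2005: 2005-10-27.
November 2005 ends with Thursday 2005-11-24.
Last Thursday of December 2005: 2005-12-29.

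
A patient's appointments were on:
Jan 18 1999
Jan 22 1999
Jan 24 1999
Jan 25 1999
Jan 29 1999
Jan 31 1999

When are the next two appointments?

The gap pattern 4, 2, 1, 4, 2 repeats every 3 events.
These are the Mondays, Fridays and Sundays of each week.
The following Monday is Feb 1 1999.
Next Friday: Feb 5 1999.

Feb 1 1999, Feb 5 1999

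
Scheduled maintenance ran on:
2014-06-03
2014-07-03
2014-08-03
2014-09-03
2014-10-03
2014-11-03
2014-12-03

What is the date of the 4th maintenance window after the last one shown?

2015-04-03

Each date is the 3rd; the gaps (30, 31, 31, 30, 31, 30) track the month lengths.
The rule is the 3rd of each month.
January 2015: 2015-01-03.
February 2015: 2015-02-03.
Next: March 2015 → 2015-03-03.
Next: April 2015 → 2015-04-03.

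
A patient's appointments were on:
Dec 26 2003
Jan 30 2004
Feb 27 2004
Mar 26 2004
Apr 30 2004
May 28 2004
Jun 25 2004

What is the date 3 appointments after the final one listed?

All Fridays; the gaps (35, 28, 28, 35, 28, 28) vary with month length.
This is the last Friday of each month.
July 2004 ends with Friday Jul 30 2004.
Last Friday of August 2004: Aug 27 2004.
September 2004 ends with Friday Sep 24 2004.

Sep 24 2004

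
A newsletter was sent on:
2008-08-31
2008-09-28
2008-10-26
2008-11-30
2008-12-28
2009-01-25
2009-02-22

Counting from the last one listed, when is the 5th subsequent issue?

2009-07-26

These are Sundays with 28, 28, 35, 28, 28, 28-day gaps.
Each is the final Sunday of its month — 2008-08-31 is past the 28th, so '4th Sunday' doesn't fit.
Last Sunday of March 2009: 2009-03-29.
April 2009 ends with Sunday 2009-04-26.
Last Sunday of May 2009: 2009-05-31.
June 2009 ends with Sunday 2009-06-28.
July 2009 ends with Sunday 2009-07-26.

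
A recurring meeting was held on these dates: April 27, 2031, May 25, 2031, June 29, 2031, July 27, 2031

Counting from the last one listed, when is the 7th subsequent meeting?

February 29, 2032

These are Sundays with 28, 35, 28-day gaps.
Each is the final Sunday of its month — June 29, 2031 is past the 28th, so '4th Sunday' doesn't fit.
August 2031 ends with Sunday August 31, 2031.
September 2031 ends with Sunday September 28, 2031.
Last Sunday of October 2031: October 26, 2031.
November 2031 ends with Sunday November 30, 2031.
December 2031 ends with Sunday December 28, 2031.
Last Sunday of January 2032: January 25, 2032.
Last Sunday of February 2032: February 29, 2032.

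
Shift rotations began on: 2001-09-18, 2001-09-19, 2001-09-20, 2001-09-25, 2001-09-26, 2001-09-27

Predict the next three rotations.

Gaps: 1, 1, 5, 1, 1 days — not constant, but cyclic with period 3.
The events fall on every Tuesday, Wednesday and Thursday.
Next Tuesday: 2001-10-02.
The following Wednesday is 2001-10-03.
The following Thursday is 2001-10-04.

2001-10-02, 2001-10-03, 2001-10-04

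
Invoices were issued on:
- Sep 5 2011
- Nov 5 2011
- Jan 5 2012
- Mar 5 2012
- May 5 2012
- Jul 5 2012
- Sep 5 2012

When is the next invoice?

Each date is the 5th; the gaps (61, 61, 60, 61, 61, 62) track the month lengths.
The rule is the 5th of every 2 months.
November 2012: Nov 5 2012.

Nov 5 2012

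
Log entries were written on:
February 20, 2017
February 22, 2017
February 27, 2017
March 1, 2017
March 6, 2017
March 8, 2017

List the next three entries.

March 13, 2017; March 15, 2017; March 20, 2017

Every event lands on a Monday or Wednesday (gaps cycle 2, 5, 2, 5, 2).
So the schedule is: every Monday and Wednesday.
Next Monday: March 13, 2017.
The following Wednesday is March 15, 2017.
The following Monday is March 20, 2017.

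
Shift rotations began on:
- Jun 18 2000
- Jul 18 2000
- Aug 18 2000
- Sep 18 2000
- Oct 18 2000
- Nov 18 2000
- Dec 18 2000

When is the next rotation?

Gaps: 30, 31, 31, 30, 31, 30 days — not constant. Every event is on the 18th of the month.
Pattern: the 18th of each month.
January 2001: Jan 18 2001.

Jan 18 2001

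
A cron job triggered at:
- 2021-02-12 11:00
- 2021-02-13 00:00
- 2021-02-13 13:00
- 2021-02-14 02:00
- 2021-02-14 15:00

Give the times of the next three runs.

2021-02-15 04:00, 2021-02-15 17:00, 2021-02-16 06:00

Gaps: 13, 13, 13, 13 hours — each event is 13 hours after the previous one.
2021-02-14 15:00 + 13 h = 2021-02-15 04:00.
2021-02-15 04:00 + 13 h = 2021-02-15 17:00.
2021-02-15 17:00 + 13 h = 2021-02-16 06:00.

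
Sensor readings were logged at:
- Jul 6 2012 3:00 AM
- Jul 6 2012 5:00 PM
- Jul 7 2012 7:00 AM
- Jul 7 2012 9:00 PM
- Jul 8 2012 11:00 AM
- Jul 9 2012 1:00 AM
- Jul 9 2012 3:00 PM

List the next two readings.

The interval is a steady 14 hours (14, 14, 14, 14, 14, 14).
Jul 9 2012 3:00 PM + 14 h = Jul 10 2012 5:00 AM.
Jul 10 2012 5:00 AM + 14 h = Jul 10 2012 7:00 PM.

Jul 10 2012 5:00 AM, Jul 10 2012 7:00 PM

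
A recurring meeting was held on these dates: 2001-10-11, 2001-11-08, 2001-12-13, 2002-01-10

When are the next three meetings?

2002-02-14, 2002-03-14, 2002-04-11

Gaps: 28, 35, 28 days — a mix of 28 and 35. Every date is a Thursday.
Each is the 2nd Thursday of its month.
February 2002 — 2nd Thursday is 2002-02-14.
March 2002 — 2nd Thursday is 2002-03-14.
April 2002 — 2nd Thursday is 2002-04-11.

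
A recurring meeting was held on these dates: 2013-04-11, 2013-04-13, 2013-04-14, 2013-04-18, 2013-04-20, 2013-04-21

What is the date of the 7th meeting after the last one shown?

Gaps: 2, 1, 4, 2, 1 days — not constant, but cyclic with period 3.
The events fall on every Thursday, Saturday and Sunday.
The following Thursday is 2013-04-25.
Next Saturday: 2013-04-27.
The following Sunday is 2013-04-28.
Next Thursday: 2013-05-02.
Next Saturday: 2013-05-04.
The following Sunday is 2013-05-05.
The following Thursday is 2013-05-09.

2013-05-09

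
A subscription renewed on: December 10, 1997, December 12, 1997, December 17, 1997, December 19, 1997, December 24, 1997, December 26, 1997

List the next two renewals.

The gap pattern 2, 5, 2, 5, 2 repeats every 2 events.
These are the Wednesdays and Fridays of each week.
Next Wednesday: December 31, 1997.
Next Friday: January 2, 1998.

December 31, 1997; January 2, 1998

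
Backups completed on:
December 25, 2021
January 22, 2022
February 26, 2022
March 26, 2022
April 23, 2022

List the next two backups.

May 28, 2022; June 25, 2022

Gaps: 28, 35, 28, 28 days — a mix of 28 and 35. Every date is a Saturday.
Each is the 4th Saturday of its month.
May 2022 — 4th Saturday is May 28, 2022.
June 2022 — 4th Saturday is June 25, 2022.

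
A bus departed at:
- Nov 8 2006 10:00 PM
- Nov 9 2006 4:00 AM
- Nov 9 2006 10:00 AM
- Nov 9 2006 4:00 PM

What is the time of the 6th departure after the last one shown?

Gaps: 6, 6, 6 hours — each event is 6 hours after the previous one.
Nov 9 2006 4:00 PM + 6 h = Nov 9 2006 10:00 PM.
Nov 9 2006 10:00 PM + 6 h = Nov 10 2006 4:00 AM.
Nov 10 2006 4:00 AM + 6 h = Nov 10 2006 10:00 AM.
Nov 10 2006 10:00 AM + 6 h = Nov 10 2006 4:00 PM.
Nov 10 2006 4:00 PM + 6 h = Nov 10 2006 10:00 PM.
Nov 10 2006 10:00 PM + 6 h = Nov 11 2006 4:00 AM.

Nov 11 2006 4:00 AM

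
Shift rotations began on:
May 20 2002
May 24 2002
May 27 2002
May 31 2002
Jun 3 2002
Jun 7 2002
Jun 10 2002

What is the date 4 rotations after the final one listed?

Jun 24 2002

Every event lands on a Monday or Friday (gaps cycle 4, 3, 4, 3, 4, 3).
So the schedule is: every Monday and Friday.
Next Friday: Jun 14 2002.
Next Monday: Jun 17 2002.
The following Friday is Jun 21 2002.
The following Monday is Jun 24 2002.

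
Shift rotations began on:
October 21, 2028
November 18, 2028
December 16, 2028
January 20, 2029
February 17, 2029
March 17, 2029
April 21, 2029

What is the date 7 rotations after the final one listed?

November 17, 2029

Gaps: 28, 28, 35, 28, 28, 35 days — a mix of 28 and 35. Every date is a Saturday.
Each is the 3rd Saturday of its month.
May 2029 — 3rd Saturday is May 19, 2029.
3rd Saturday of June 2029: June 16, 2029.
July 2029 — 3rd Saturday is July 21, 2029.
August 2029 — 3rd Saturday is August 18, 2029.
September 2029 — 3rd Saturday is September 15, 2029.
October 2029 — 3rd Saturday is October 20, 2029.
November 2029 — 3rd Saturday is November 17, 2029.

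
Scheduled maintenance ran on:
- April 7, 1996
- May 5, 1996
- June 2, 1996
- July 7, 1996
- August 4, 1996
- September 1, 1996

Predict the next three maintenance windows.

Gaps: 28, 28, 35, 28, 28 days — a mix of 28 and 35. Every date is a Sunday.
Each is the 1st Sunday of its month.
1st Sunday of October 1996: October 6, 1996.
1st Sunday of November 1996: November 3, 1996.
December 1996 — 1st Sunday is December 1, 1996.

October 6, 1996; November 3, 1996; December 1, 1996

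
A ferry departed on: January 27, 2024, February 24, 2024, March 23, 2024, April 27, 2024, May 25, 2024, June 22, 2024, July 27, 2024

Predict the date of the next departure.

These are Saturdays at 28- or 35-day spacing (28, 28, 35, 28, 28, 35).
The pattern: 4th Saturday of the month.
4th Saturday of August 2024: August 24, 2024.

August 24, 2024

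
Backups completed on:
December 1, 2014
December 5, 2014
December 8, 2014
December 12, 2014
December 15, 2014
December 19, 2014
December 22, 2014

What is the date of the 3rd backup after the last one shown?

Gaps: 4, 3, 4, 3, 4, 3 days — not constant, but cyclic with period 2.
The events fall on every Monday and Friday.
The following Friday is December 26, 2014.
Next Monday: December 29, 2014.
The following Friday is January 2, 2015.

January 2, 2015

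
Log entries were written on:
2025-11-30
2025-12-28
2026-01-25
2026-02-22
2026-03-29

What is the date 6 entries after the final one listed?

Every date is a Sunday; gaps 28, 28, 28, 35 days.
Each is the last Sunday of its month (at least one falls on the 29th or later, ruling out '4th Sunday').
April 2026 ends with Sunday 2026-04-26.
Last Sunday of May 2026: 2026-05-31.
Last Sunday of June 2026: 2026-06-28.
July 2026 ends with Sunday 2026-07-26.
August 2026 ends with Sunday 2026-08-30.
Last Sunday of September 2026: 2026-09-27.

2026-09-27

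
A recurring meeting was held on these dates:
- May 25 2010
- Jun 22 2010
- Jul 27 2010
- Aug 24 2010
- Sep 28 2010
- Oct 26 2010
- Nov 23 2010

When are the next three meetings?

Dec 28 2010, Jan 25 2011, Feb 22 2011

All dates are Tuesdays, 28, 35, 28, 35, 28, 28 days apart.
Specifically, the 4th Tuesday of each month.
December 2010 — 4th Tuesday is Dec 28 2010.
January 2011 — 4th Tuesday is Jan 25 2011.
4th Tuesday of February 2011: Feb 22 2011.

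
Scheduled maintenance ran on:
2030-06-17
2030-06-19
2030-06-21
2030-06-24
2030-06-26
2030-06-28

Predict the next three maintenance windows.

2030-07-01, 2030-07-03, 2030-07-05

The gap pattern 2, 2, 3, 2, 2 repeats every 3 events.
These are the Mondays, Wednesdays and Fridays of each week.
Next Monday: 2030-07-01.
The following Wednesday is 2030-07-03.
The following Friday is 2030-07-05.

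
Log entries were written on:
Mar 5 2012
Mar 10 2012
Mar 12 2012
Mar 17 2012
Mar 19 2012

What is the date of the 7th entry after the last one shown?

Apr 14 2012

The gap pattern 5, 2, 5, 2 repeats every 2 events.
These are the Mondays and Saturdays of each week.
Next Saturday: Mar 24 2012.
Next Monday: Mar 26 2012.
Next Saturday: Mar 31 2012.
Next Monday: Apr 2 2012.
The following Saturday is Apr 7 2012.
Next Monday: Apr 9 2012.
Next Saturday: Apr 14 2012.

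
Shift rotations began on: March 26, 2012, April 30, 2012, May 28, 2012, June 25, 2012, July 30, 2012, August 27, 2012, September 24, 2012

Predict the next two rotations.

October 29, 2012; November 26, 2012

Every date is a Monday; gaps 35, 28, 28, 35, 28, 28 days.
Each is the last Monday of its month (at least one falls on the 29th or later, ruling out '4th Monday').
Last Monday of October 2012: October 29, 2012.
November 2012 ends with Monday November 26, 2012.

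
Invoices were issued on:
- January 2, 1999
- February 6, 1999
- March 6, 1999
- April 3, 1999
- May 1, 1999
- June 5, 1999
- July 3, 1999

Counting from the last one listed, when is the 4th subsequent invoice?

These are Saturdays at 28- or 35-day spacing (35, 28, 28, 28, 35, 28).
The pattern: 1st Saturday of the month.
1st Saturday of August 1999: August 7, 1999.
1st Saturday of September 1999: September 4, 1999.
October 1999 — 1st Saturday is October 2, 1999.
November 1999 — 1st Saturday is November 6, 1999.

November 6, 1999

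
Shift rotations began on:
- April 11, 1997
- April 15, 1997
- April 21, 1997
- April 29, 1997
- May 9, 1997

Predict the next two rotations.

May 21, 1997; June 4, 1997

Intervals are 4, 6, 8, 10 days — an arithmetic progression with common difference 2.
Next gap: 12 days. May 9, 1997 + 12 days = May 21, 1997.
Next gap: 14 days. May 21, 1997 + 14 days = June 4, 1997.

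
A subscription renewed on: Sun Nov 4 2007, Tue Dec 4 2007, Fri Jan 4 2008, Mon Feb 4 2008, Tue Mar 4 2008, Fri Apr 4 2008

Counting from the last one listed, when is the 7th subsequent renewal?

Gaps: 30, 31, 31, 29, 31 days — not constant. Every event is on the 4th of the month.
Pattern: the 4th of each month.
Next: May 2008 → Sun May 4 2008.
Next: June 2008 → Wed Jun 4 2008.
Next: July 2008 → Fri Jul 4 2008.
August 2008: Mon Aug 4 2008.
September 2008: Thu Sep 4 2008.
Next: October 2008 → Sat Oct 4 2008.
November 2008: Tue Nov 4 2008.

Tue Nov 4 2008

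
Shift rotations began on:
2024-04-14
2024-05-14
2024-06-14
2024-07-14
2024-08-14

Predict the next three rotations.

The day-of-month is always 14 (30, 31, 30, 31 days between events).
So this recurs on the 14th of each month.
Next: September 2024 → 2024-09-14.
Next: October 2024 → 2024-10-14.
November 2024: 2024-11-14.

2024-09-14, 2024-10-14, 2024-11-14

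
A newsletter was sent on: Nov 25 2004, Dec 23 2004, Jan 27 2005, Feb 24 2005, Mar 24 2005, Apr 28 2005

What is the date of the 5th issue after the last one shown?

All dates are Thursdays, 28, 35, 28, 28, 35 days apart.
Specifically, the 4th Thursday of each month.
4th Thursday of May 2005: May 26 2005.
4th Thursday of June 2005: Jun 23 2005.
4th Thursday of July 2005: Jul 28 2005.
4th Thursday of August 2005: Aug 25 2005.
4th Thursday of September 2005: Sep 22 2005.

Sep 22 2005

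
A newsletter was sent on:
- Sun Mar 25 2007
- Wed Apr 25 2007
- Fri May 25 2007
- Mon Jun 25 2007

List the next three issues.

Wed Jul 25 2007, Sat Aug 25 2007, Tue Sep 25 2007

The day-of-month is always 25 (31, 30, 31 days between events).
So this recurs on the 25th of each month.
Next: July 2007 → Wed Jul 25 2007.
August 2007: Sat Aug 25 2007.
Next: September 2007 → Tue Sep 25 2007.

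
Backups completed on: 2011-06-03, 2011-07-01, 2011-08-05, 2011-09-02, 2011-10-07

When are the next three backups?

These are Fridays at 28- or 35-day spacing (28, 35, 28, 35).
The pattern: 1st Friday of the month.
November 2011 — 1st Friday is 2011-11-04.
1st Friday of December 2011: 2011-12-02.
January 2012 — 1st Friday is 2012-01-06.

2011-11-04, 2011-12-02, 2012-01-06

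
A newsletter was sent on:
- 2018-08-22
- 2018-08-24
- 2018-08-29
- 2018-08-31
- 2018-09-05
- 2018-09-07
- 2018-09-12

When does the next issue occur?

2018-09-14

The gap pattern 2, 5, 2, 5, 2, 5 repeats every 2 events.
These are the Wednesdays and Fridays of each week.
The following Friday is 2018-09-14.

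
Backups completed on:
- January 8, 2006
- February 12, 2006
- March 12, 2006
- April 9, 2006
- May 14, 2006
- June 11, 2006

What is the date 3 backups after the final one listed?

September 10, 2006

These are Sundays at 28- or 35-day spacing (35, 28, 28, 35, 28).
The pattern: 2nd Sunday of the month.
2nd Sunday of July 2006: July 9, 2006.
August 2006 — 2nd Sunday is August 13, 2006.
2nd Sunday of September 2006: September 10, 2006.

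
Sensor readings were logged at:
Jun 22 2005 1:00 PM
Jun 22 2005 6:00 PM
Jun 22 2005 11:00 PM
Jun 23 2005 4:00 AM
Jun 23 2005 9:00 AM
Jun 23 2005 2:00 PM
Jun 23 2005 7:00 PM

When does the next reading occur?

Gaps: 5, 5, 5, 5, 5, 5 hours — each event is 5 hours after the previous one.
Jun 23 2005 7:00 PM + 5 h = Jun 24 2005 12:00 AM.

Jun 24 2005 12:00 AM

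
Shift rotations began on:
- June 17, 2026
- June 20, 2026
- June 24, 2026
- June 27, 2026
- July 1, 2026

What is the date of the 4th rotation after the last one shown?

The gap pattern 3, 4, 3, 4 repeats every 2 events.
These are the Wednesdays and Saturdays of each week.
Next Saturday: July 4, 2026.
Next Wednesday: July 8, 2026.
Next Saturday: July 11, 2026.
Next Wednesday: July 15, 2026.

July 15, 2026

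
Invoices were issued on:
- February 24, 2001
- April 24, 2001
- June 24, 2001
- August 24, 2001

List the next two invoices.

October 24, 2001; December 24, 2001

Each date is the 24th; the gaps (59, 61, 61) track the month lengths.
The rule is the 24th of every 2 months.
October 2001: October 24, 2001.
Next: December 2001 → December 24, 2001.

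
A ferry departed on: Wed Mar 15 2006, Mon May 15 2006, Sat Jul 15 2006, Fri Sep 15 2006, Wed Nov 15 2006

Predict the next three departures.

Mon Jan 15 2007, Thu Mar 15 2007, Tue May 15 2007

Each date is the 15th; the gaps (61, 61, 62, 61) track the month lengths.
The rule is the 15th of every 2 months.
Next: January 2007 → Mon Jan 15 2007.
March 2007: Thu Mar 15 2007.
Next: May 2007 → Tue May 15 2007.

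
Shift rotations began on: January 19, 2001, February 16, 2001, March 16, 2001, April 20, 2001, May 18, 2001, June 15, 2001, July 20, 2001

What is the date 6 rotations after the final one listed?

January 18, 2002

These are Fridays at 28- or 35-day spacing (28, 28, 35, 28, 28, 35).
The pattern: 3rd Friday of the month.
3rd Friday of August 2001: August 17, 2001.
September 2001 — 3rd Friday is September 21, 2001.
3rd Friday of October 2001: October 19, 2001.
3rd Friday of November 2001: November 16, 2001.
3rd Friday of December 2001: December 21, 2001.
January 2002 — 3rd Friday is January 18, 2002.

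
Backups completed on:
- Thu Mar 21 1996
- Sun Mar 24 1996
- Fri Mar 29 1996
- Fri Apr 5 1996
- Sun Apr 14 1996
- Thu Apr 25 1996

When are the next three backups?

Wed May 8 1996, Thu May 23 1996, Sun Jun 9 1996

The spacing grows by 2 each time: 3, 5, 7, 9, 11 days.
Next gap: 13 days. Thu Apr 25 1996 + 13 days = Wed May 8 1996.
Next gap: 15 days. Wed May 8 1996 + 15 days = Thu May 23 1996.
Next gap: 17 days. Thu May 23 1996 + 17 days = Sun Jun 9 1996.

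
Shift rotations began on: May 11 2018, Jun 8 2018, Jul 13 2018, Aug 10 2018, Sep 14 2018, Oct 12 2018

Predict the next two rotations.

These are Fridays at 28- or 35-day spacing (28, 35, 28, 35, 28).
The pattern: 2nd Friday of the month.
November 2018 — 2nd Friday is Nov 9 2018.
2nd Friday of December 2018: Dec 14 2018.

Nov 9 2018, Dec 14 2018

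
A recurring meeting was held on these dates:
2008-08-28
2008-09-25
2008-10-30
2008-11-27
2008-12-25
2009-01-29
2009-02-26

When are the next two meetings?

Every date is a Thursday; gaps 28, 35, 28, 28, 35, 28 days.
Each is the last Thursday of its month (at least one falls on the 29th or later, ruling out '4th Thursday').
Last Thursday of March 2009: 2009-03-26.
April 2009 ends with Thursday 2009-04-30.

2009-03-26, 2009-04-30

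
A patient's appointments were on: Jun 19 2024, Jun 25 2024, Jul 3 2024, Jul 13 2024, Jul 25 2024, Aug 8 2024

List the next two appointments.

Aug 24 2024, Sep 11 2024

Intervals are 6, 8, 10, 12, 14 days — an arithmetic progression with common difference 2.
Next gap: 16 days. Aug 8 2024 + 16 days = Aug 24 2024.
Next gap: 18 days. Aug 24 2024 + 18 days = Sep 11 2024.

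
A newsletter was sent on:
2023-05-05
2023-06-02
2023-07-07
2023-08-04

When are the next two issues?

These are Fridays at 28- or 35-day spacing (28, 35, 28).
The pattern: 1st Friday of the month.
1st Friday of September 2023: 2023-09-01.
1st Friday of October 2023: 2023-10-06.

2023-09-01, 2023-10-06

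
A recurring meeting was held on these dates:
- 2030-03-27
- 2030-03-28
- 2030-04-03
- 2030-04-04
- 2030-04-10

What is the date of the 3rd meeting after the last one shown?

Gaps: 1, 6, 1, 6 days — not constant, but cyclic with period 2.
The events fall on every Wednesday and Thursday.
Next Thursday: 2030-04-11.
The following Wednesday is 2030-04-17.
The following Thursday is 2030-04-18.

2030-04-18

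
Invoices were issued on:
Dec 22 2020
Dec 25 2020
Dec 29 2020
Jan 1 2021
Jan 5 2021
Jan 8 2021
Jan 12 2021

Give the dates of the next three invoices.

Jan 15 2021, Jan 19 2021, Jan 22 2021

The gap pattern 3, 4, 3, 4, 3, 4 repeats every 2 events.
These are the Tuesdays and Fridays of each week.
Next Friday: Jan 15 2021.
Next Tuesday: Jan 19 2021.
Next Friday: Jan 22 2021.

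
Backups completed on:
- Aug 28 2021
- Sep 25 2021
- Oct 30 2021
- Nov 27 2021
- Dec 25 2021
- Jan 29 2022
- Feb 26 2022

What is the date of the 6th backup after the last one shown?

Every date is a Saturday; gaps 28, 35, 28, 28, 35, 28 days.
Each is the last Saturday of its month (at least one falls on the 29th or later, ruling out '4th Saturday').
Last Saturday of March 2022: Mar 26 2022.
April 2022 ends with Saturday Apr 30 2022.
May 2022 ends with Saturday May 28 2022.
June 2022 ends with Saturday Jun 25 2022.
July 2022 ends with Saturday Jul 30 2022.
August 2022 ends with Saturday Aug 27 2022.

Aug 27 2022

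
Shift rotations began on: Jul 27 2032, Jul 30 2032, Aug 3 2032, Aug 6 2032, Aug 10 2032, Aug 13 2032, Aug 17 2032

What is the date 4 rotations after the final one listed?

Aug 31 2032

Every event lands on a Tuesday or Friday (gaps cycle 3, 4, 3, 4, 3, 4).
So the schedule is: every Tuesday and Friday.
The following Friday is Aug 20 2032.
The following Tuesday is Aug 24 2032.
Next Friday: Aug 27 2032.
The following Tuesday is Aug 31 2032.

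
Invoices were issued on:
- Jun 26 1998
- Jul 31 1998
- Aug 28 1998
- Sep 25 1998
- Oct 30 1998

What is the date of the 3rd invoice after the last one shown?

Every date is a Friday; gaps 35, 28, 28, 35 days.
Each is the last Friday of its month (at least one falls on the 29th or later, ruling out '4th Friday').
November 1998 ends with Friday Nov 27 1998.
Last Friday of December 1998: Dec 25 1998.
January 1999 ends with Friday Jan 29 1999.

Jan 29 1999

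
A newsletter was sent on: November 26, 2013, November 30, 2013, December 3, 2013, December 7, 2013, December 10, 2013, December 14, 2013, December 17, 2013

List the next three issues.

December 21, 2013; December 24, 2013; December 28, 2013

Gaps: 4, 3, 4, 3, 4, 3 days — not constant, but cyclic with period 2.
The events fall on every Tuesday and Saturday.
The following Saturday is December 21, 2013.
The following Tuesday is December 24, 2013.
Next Saturday: December 28, 2013.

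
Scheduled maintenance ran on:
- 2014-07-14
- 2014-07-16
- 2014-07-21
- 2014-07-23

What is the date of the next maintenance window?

The gap pattern 2, 5, 2 repeats every 2 events.
These are the Mondays and Wednesdays of each week.
Next Monday: 2014-07-28.

2014-07-28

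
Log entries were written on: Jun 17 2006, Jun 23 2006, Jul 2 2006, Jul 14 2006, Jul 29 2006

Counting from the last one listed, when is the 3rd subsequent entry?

Sep 30 2006

Intervals are 6, 9, 12, 15 days — an arithmetic progression with common difference 3.
Next gap: 18 days. Jul 29 2006 + 18 days = Aug 16 2006.
Next gap: 21 days. Aug 16 2006 + 21 days = Sep 6 2006.
Next gap: 24 days. Sep 6 2006 + 24 days = Sep 30 2006.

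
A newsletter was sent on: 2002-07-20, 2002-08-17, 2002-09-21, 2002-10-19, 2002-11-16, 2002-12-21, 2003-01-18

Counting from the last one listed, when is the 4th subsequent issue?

2003-05-17

Gaps: 28, 35, 28, 28, 35, 28 days — a mix of 28 and 35. Every date is a Saturday.
Each is the 3rd Saturday of its month.
3rd Saturday of February 2003: 2003-02-15.
3rd Saturday of March 2003: 2003-03-15.
3rd Saturday of April 2003: 2003-04-19.
3rd Saturday of May 2003: 2003-05-17.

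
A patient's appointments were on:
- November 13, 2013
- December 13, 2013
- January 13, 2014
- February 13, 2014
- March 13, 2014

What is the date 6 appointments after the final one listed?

September 13, 2014

The day-of-month is always 13 (30, 31, 31, 28 days between events).
So this recurs on the 13th of each month.
Next: April 2014 → April 13, 2014.
Next: May 2014 → May 13, 2014.
Next: June 2014 → June 13, 2014.
July 2014: July 13, 2014.
August 2014: August 13, 2014.
September 2014: September 13, 2014.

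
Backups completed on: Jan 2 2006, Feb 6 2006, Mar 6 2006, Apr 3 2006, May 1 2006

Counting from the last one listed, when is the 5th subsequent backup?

All dates are Mondays, 35, 28, 28, 28 days apart.
Specifically, the 1st Monday of each month.
June 2006 — 1st Monday is Jun 5 2006.
July 2006 — 1st Monday is Jul 3 2006.
1st Monday of August 2006: Aug 7 2006.
1st Monday of September 2006: Sep 4 2006.
October 2006 — 1st Monday is Oct 2 2006.

Oct 2 2006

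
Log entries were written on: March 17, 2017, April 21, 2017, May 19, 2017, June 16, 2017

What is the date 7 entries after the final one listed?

January 19, 2018

These are Fridays at 28- or 35-day spacing (35, 28, 28).
The pattern: 3rd Friday of the month.
July 2017 — 3rd Friday is July 21, 2017.
August 2017 — 3rd Friday is August 18, 2017.
3rd Friday of September 2017: September 15, 2017.
3rd Friday of October 2017: October 20, 2017.
3rd Friday of November 2017: November 17, 2017.
December 2017 — 3rd Friday is December 15, 2017.
January 2018 — 3rd Friday is January 19, 2018.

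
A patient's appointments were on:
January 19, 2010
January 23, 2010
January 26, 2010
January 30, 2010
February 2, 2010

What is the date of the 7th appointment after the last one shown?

February 27, 2010

The gap pattern 4, 3, 4, 3 repeats every 2 events.
These are the Tuesdays and Saturdays of each week.
Next Saturday: February 6, 2010.
Next Tuesday: February 9, 2010.
The following Saturday is February 13, 2010.
Next Tuesday: February 16, 2010.
Next Saturday: February 20, 2010.
The following Tuesday is February 23, 2010.
Next Saturday: February 27, 2010.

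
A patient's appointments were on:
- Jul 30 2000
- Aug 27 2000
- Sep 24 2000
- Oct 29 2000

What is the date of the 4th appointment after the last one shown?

Feb 25 2001

These are Sundays with 28, 28, 35-day gaps.
Each is the final Sunday of its month — Jul 30 2000 is past the 28th, so '4th Sunday' doesn't fit.
November 2000 ends with Sunday Nov 26 2000.
December 2000 ends with Sunday Dec 31 2000.
Last Sunday of January 2001: Jan 28 2001.
Last Sunday of February 2001: Feb 25 2001.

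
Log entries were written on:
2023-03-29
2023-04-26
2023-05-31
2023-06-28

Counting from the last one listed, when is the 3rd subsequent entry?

Every date is a Wednesday; gaps 28, 35, 28 days.
Each is the last Wednesday of its month (at least one falls on the 29th or later, ruling out '4th Wednesday').
July 2023 ends with Wednesday 2023-07-26.
Last Wednesday of August 2023: 2023-08-30.
September 2023 ends with Wednesday 2023-09-27.

2023-09-27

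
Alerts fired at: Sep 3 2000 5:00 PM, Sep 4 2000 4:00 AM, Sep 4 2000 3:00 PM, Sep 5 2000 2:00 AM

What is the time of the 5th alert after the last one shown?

Spacing: 11, 11, 11 h — constant 11 h.
Sep 5 2000 2:00 AM + 11 h = Sep 5 2000 1:00 PM.
Sep 5 2000 1:00 PM + 11 h = Sep 6 2000 12:00 AM.
Sep 6 2000 12:00 AM + 11 h = Sep 6 2000 11:00 AM.
Sep 6 2000 11:00 AM + 11 h = Sep 6 2000 10:00 PM.
Sep 6 2000 10:00 PM + 11 h = Sep 7 2000 9:00 AM.

Sep 7 2000 9:00 AM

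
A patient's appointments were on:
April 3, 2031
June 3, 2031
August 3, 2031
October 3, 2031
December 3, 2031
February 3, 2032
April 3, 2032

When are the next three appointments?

Gaps: 61, 61, 61, 61, 62, 60 days — not constant. Every event is on the 3rd of the month.
Pattern: the 3rd of every 2 months.
June 2032: June 3, 2032.
Next: August 2032 → August 3, 2032.
October 2032: October 3, 2032.

June 3, 2032; August 3, 2032; October 3, 2032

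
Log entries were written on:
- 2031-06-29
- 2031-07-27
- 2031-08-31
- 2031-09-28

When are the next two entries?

These are Sundays with 28, 35, 28-day gaps.
Each is the final Sunday of its month — 2031-06-29 is past the 28th, so '4th Sunday' doesn't fit.
October 2031 ends with Sunday 2031-10-26.
Last Sunday of November 2031: 2031-11-30.

2031-10-26, 2031-11-30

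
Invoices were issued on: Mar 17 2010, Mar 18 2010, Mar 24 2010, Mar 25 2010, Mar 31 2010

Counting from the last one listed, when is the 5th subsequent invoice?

Every event lands on a Wednesday or Thursday (gaps cycle 1, 6, 1, 6).
So the schedule is: every Wednesday and Thursday.
The following Thursday is Apr 1 2010.
Next Wednesday: Apr 7 2010.
Next Thursday: Apr 8 2010.
Next Wednesday: Apr 14 2010.
Next Thursday: Apr 15 2010.

Apr 15 2010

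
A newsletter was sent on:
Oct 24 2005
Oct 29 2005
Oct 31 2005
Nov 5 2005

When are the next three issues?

Nov 7 2005, Nov 12 2005, Nov 14 2005

Gaps: 5, 2, 5 days — not constant, but cyclic with period 2.
The events fall on every Monday and Saturday.
Next Monday: Nov 7 2005.
The following Saturday is Nov 12 2005.
The following Monday is Nov 14 2005.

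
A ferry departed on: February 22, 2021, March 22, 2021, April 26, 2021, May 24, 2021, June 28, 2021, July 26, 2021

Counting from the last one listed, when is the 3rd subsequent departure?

These are Mondays at 28- or 35-day spacing (28, 35, 28, 35, 28).
The pattern: 4th Monday of the month.
August 2021 — 4th Monday is August 23, 2021.
4th Monday of September 2021: September 27, 2021.
October 2021 — 4th Monday is October 25, 2021.

October 25, 2021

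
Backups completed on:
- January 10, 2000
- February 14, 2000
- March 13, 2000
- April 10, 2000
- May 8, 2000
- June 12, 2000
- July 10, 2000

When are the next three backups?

August 14, 2000; September 11, 2000; October 9, 2000

All dates are Mondays, 35, 28, 28, 28, 35, 28 days apart.
Specifically, the 2nd Monday of each month.
August 2000 — 2nd Monday is August 14, 2000.
September 2000 — 2nd Monday is September 11, 2000.
October 2000 — 2nd Monday is October 9, 2000.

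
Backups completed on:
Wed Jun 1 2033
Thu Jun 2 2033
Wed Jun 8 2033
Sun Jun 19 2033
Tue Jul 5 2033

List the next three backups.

The spacing grows by 5 each time: 1, 6, 11, 16 days.
Next gap: 21 days. Tue Jul 5 2033 + 21 days = Tue Jul 26 2033.
Next gap: 26 days. Tue Jul 26 2033 + 26 days = Sun Aug 21 2033.
Next gap: 31 days. Sun Aug 21 2033 + 31 days = Wed Sep 21 2033.

Tue Jul 26 2033, Sun Aug 21 2033, Wed Sep 21 2033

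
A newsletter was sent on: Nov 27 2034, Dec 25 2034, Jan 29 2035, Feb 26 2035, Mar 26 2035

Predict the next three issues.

All Mondays; the gaps (28, 35, 28, 28) vary with month length.
This is the last Monday of each month.
April 2035 ends with Monday Apr 30 2035.
Last Monday of May 2035: May 28 2035.
Last Monday of June 2035: Jun 25 2035.

Apr 30 2035, May 28 2035, Jun 25 2035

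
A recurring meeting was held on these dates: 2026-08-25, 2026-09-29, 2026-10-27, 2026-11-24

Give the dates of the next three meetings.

2026-12-29, 2027-01-26, 2027-02-23

Every date is a Tuesday; gaps 35, 28, 28 days.
Each is the last Tuesday of its month (at least one falls on the 29th or later, ruling out '4th Tuesday').
December 2026 ends with Tuesday 2026-12-29.
Last Tuesday of January 2027: 2027-01-26.
February 2027 ends with Tuesday 2027-02-23.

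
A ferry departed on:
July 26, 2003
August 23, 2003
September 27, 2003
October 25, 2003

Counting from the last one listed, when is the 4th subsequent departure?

February 28, 2004

These are Saturdays at 28- or 35-day spacing (28, 35, 28).
The pattern: 4th Saturday of the month.
4th Saturday of November 2003: November 22, 2003.
4th Saturday of December 2003: December 27, 2003.
4th Saturday of January 2004: January 24, 2004.
4th Saturday of February 2004: February 28, 2004.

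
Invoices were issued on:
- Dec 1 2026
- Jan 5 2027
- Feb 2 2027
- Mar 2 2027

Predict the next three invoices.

Gaps: 35, 28, 28 days — a mix of 28 and 35. Every date is a Tuesday.
Each is the 1st Tuesday of its month.
1st Tuesday of April 2027: Apr 6 2027.
May 2027 — 1st Tuesday is May 4 2027.
1st Tuesday of June 2027: Jun 1 2027.

Apr 6 2027, May 4 2027, Jun 1 2027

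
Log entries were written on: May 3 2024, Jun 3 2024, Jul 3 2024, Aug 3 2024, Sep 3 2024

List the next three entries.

Gaps: 31, 30, 31, 31 days — not constant. Every event is on the 3rd of the month.
Pattern: the 3rd of each month.
Next: October 2024 → Oct 3 2024.
Next: November 2024 → Nov 3 2024.
December 2024: Dec 3 2024.

Oct 3 2024, Nov 3 2024, Dec 3 2024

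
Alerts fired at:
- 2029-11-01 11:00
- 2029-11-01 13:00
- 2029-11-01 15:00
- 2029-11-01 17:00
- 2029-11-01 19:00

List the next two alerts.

2029-11-01 21:00, 2029-11-01 23:00

Gaps: 2, 2, 2, 2 hours — each event is 2 hours after the previous one.
2029-11-01 19:00 + 2 h = 2029-11-01 21:00.
2029-11-01 21:00 + 2 h = 2029-11-01 23:00.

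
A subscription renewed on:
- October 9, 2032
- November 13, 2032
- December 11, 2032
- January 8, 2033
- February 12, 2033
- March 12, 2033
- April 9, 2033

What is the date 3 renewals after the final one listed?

Gaps: 35, 28, 28, 35, 28, 28 days — a mix of 28 and 35. Every date is a Saturday.
Each is the 2nd Saturday of its month.
2nd Saturday of May 2033: May 14, 2033.
June 2033 — 2nd Saturday is June 11, 2033.
2nd Saturday of July 2033: July 9, 2033.

July 9, 2033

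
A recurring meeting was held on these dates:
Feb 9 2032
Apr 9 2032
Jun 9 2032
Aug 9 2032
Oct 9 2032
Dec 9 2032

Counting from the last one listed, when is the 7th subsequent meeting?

Feb 9 2034

Each date is the 9th; the gaps (60, 61, 61, 61, 61) track the month lengths.
The rule is the 9th of every 2 months.
Next: February 2033 → Feb 9 2033.
April 2033: Apr 9 2033.
Next: June 2033 → Jun 9 2033.
Next: August 2033 → Aug 9 2033.
October 2033: Oct 9 2033.
Next: December 2033 → Dec 9 2033.
February 2034: Feb 9 2034.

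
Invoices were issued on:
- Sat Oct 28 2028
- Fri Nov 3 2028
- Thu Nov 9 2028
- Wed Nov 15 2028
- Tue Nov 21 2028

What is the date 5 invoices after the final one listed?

The spacing is 6, 6, 6, 6 days — always 6 days.
Tue Nov 21 2028 + 6 days = Mon Nov 27 2028.
Mon Nov 27 2028 + 6 days = Sun Dec 3 2028.
Sun Dec 3 2028 + 6 days = Sat Dec 9 2028.
Sat Dec 9 2028 + 6 days = Fri Dec 15 2028.
Fri Dec 15 2028 + 6 days = Thu Dec 21 2028.

Thu Dec 21 2028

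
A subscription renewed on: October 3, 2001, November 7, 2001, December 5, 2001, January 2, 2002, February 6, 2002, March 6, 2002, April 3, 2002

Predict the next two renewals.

May 1, 2002; June 5, 2002

These are Wednesdays at 28- or 35-day spacing (35, 28, 28, 35, 28, 28).
The pattern: 1st Wednesday of the month.
May 2002 — 1st Wednesday is May 1, 2002.
June 2002 — 1st Wednesday is June 5, 2002.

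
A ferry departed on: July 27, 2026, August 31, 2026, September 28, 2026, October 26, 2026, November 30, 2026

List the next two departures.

Every date is a Monday; gaps 35, 28, 28, 35 days.
Each is the last Monday of its month (at least one falls on the 29th or later, ruling out '4th Monday').
Last Monday of December 2026: December 28, 2026.
Last Monday of January 2027: January 25, 2027.

December 28, 2026; January 25, 2027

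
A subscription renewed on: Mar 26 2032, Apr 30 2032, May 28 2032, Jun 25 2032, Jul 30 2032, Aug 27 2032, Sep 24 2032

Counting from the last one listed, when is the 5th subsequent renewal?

All Fridays; the gaps (35, 28, 28, 35, 28, 28) vary with month length.
This is the last Friday of each month.
October 2032 ends with Friday Oct 29 2032.
November 2032 ends with Friday Nov 26 2032.
Last Friday of December 2032: Dec 31 2032.
Last Friday of January 2033: Jan 28 2033.
Last Friday of February 2033: Feb 25 2033.

Feb 25 2033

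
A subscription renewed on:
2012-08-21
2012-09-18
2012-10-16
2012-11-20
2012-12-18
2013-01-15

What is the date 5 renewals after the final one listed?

All dates are Tuesdays, 28, 28, 35, 28, 28 days apart.
Specifically, the 3rd Tuesday of each month.
February 2013 — 3rd Tuesday is 2013-02-19.
3rd Tuesday of March 2013: 2013-03-19.
April 2013 — 3rd Tuesday is 2013-04-16.
May 2013 — 3rd Tuesday is 2013-05-21.
June 2013 — 3rd Tuesday is 2013-06-18.

2013-06-18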